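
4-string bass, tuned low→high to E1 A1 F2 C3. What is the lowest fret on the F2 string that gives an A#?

5

From F2, count semitones up the chromatic scale until reaching A#: F–F#–G–G#–A–A# — 5 steps.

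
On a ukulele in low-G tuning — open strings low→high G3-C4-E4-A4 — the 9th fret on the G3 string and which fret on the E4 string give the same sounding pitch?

0

Fret 9 on G3 is MIDI 55 + 9 = 64 (E4). On the E4 string (open MIDI 64), that pitch is 64 − 64 = fret 0.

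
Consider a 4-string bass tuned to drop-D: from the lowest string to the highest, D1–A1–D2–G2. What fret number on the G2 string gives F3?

F3 is 10 semitones above the open G2 (G–G#–A–A#–…–D#–E–F), so it sits at fret 10.

10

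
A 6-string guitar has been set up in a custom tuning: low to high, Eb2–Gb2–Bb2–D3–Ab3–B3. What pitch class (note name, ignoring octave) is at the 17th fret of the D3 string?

G

Each fret is one semitone, so D3 + 17 = G.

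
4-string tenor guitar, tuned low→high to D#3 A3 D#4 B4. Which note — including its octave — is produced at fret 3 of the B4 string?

D5

B4 is MIDI 71. Adding 3 gives 74, which is D5.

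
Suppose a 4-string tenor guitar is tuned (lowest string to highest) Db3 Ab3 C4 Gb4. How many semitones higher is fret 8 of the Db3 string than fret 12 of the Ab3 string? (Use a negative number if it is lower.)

-11 semitones

Db3 at fret 8 → A3 (MIDI 57); Ab3 at fret 12 → Ab4 (MIDI 68).
57 − 68 = -11, so the two pitches are 11 semitones apart.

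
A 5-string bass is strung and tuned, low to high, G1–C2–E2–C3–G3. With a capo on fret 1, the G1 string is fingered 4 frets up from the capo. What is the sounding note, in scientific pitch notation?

C2

The capo raises the open G1 by 1 semitone to G♯1; fretting 4 more gives G1 + 1 + 4 = G1 + 5 semitones = C2.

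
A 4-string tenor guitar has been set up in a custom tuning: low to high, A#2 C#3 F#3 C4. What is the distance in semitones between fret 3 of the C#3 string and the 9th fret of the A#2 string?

C#3 at fret 3 → E3 (MIDI 52); A#2 at fret 9 → G3 (MIDI 55).
52 − 55 = -3, so the two pitches are 3 semitones apart, with G3 the higher.

3 semitones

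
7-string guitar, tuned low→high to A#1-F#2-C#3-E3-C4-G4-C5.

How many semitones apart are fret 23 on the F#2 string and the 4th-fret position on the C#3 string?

12 semitones

F#2 at fret 23 → F4 (MIDI 65); C#3 at fret 4 → F3 (MIDI 53).
65 − 53 = 12, so the two pitches are 12 semitones apart, with F4 the higher.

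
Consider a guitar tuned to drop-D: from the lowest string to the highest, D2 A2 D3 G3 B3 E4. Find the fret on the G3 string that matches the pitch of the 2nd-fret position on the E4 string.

11

E4 at fret 2 is E4 + 2 semitones = F#4.
The open G3 string is 9 semitones below the open E4, so the same pitch on the G3 string lies at fret 2 + 9 = 11.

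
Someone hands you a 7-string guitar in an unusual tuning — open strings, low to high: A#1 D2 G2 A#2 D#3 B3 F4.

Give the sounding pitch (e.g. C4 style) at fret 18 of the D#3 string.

A4

The open D#3 string plus 18 semitones: D#–E–F–F#–…–G–G#–A.
The walk passes from B into C once, so the octave number goes from 3 to 4.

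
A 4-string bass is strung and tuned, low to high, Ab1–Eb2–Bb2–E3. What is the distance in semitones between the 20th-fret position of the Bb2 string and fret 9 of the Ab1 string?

25 semitones

Bb2 at fret 20 → Gb4 (MIDI 66); Ab1 at fret 9 → F2 (MIDI 41).
66 − 41 = 25, so the two pitches are 25 semitones apart, with Gb4 the higher.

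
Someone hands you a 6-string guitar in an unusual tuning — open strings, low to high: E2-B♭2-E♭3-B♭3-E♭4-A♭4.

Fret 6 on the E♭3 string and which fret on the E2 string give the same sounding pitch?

E♭3 at fret 6 is E♭3 + 6 semitones = A3.
The open E2 string is 11 semitones below the open E♭3, so the same pitch on the E2 string lies at fret 6 + 11 = 17.

17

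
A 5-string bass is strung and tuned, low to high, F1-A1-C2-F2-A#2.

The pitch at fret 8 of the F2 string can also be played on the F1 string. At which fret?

20

F2 at fret 8 is F2 + 8 semitones = C#3.
The open F1 string is 12 semitones below the open F2, so the same pitch on the F1 string lies at fret 8 + 12 = 20.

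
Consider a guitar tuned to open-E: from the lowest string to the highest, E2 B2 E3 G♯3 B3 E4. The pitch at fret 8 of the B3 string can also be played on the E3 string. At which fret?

15

B3 at fret 8 is B3 + 8 semitones = G4.
The open E3 string is 7 semitones below the open B3, so the same pitch on the E3 string lies at fret 8 + 7 = 15.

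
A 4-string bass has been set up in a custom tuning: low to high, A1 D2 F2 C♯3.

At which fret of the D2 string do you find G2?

G2 is 5 semitones above the open D2 (D–D#–E–F–F#–G), so it sits at fret 5.

5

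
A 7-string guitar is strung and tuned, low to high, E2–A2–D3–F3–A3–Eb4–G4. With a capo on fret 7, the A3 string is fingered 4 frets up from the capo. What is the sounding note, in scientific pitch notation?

The capo raises the open A3 by 7 semitones to E4; fretting 4 more gives A3 + 7 + 4 = A3 + 11 semitones = Ab4.
(Also written G#.)

Ab4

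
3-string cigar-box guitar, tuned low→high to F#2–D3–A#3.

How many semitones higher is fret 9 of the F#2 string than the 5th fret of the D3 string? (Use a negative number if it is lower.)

-4 semitones

F#2 at fret 9 → D#3 (MIDI 51); D3 at fret 5 → G3 (MIDI 55).
51 − 55 = -4, so the two pitches are 4 semitones apart.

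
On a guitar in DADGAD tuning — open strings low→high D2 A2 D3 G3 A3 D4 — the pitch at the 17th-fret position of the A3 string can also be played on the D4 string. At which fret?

12

A3 at fret 17 is A3 + 17 semitones = D5.
The open D4 string is 5 semitones above the open A3, so the same pitch on the D4 string lies at fret 17 − 5 = 12.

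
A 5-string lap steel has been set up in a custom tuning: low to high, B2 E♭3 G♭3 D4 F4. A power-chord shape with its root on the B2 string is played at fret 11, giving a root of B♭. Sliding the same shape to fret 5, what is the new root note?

Moving from fret 11 to fret 5 shifts the root by -6 semitones.
B♭ down 6 semitones is E.

E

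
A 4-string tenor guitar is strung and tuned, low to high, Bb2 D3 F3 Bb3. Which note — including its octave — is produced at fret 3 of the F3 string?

Ab3

Each fret is one semitone, so F3 + 3 = Ab3.
(Equivalently spelled G#3.)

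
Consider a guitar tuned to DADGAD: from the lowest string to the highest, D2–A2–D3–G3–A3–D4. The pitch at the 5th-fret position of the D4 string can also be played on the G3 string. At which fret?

Fret 5 on D4 is MIDI 62 + 5 = 67 (G4). On the G3 string (open MIDI 55), that pitch is 67 − 55 = fret 12.

12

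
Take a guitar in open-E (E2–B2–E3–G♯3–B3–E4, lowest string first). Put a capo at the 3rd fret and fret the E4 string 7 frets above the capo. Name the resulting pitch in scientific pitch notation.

D5

The capo raises the open E4 by 3 semitones to G4; fretting 7 more gives E4 + 3 + 7 = E4 + 10 semitones = D5.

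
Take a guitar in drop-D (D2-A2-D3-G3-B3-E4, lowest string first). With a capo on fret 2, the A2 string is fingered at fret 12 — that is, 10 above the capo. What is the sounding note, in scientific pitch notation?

A3

The capo raises the open A2 by 2 semitones to B2; fretting 10 more gives A2 + 2 + 10 = A2 + 12 semitones = A3.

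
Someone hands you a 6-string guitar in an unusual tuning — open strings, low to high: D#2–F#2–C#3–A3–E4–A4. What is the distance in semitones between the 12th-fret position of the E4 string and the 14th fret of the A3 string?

5 semitones

E4 at fret 12 → E5 (MIDI 76); A3 at fret 14 → B4 (MIDI 71).
76 − 71 = 5, so the two pitches are 5 semitones apart, with E5 the higher.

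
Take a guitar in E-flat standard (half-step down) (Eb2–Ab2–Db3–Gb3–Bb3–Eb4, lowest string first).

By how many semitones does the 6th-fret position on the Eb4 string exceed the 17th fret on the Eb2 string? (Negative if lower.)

13 semitones

Eb4 at fret 6 → A4 (MIDI 69); Eb2 at fret 17 → Ab3 (MIDI 56).
69 − 56 = 13, so the two pitches are 13 semitones apart.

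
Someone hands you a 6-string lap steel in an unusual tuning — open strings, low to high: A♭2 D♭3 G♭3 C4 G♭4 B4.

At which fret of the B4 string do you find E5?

E5 is 5 semitones above the open B4 (B–C–Db–D–Eb–E), so it sits at fret 5.

5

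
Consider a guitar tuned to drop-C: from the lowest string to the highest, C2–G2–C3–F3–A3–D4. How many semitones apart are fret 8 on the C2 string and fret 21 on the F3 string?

30 semitones

C2 at fret 8 → G♯2 (MIDI 44); F3 at fret 21 → D5 (MIDI 74).
44 − 74 = -30, so the two pitches are 30 semitones apart, with D5 the higher.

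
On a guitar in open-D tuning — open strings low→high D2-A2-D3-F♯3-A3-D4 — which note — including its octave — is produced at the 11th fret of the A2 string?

A2 is MIDI 45. Adding 11 gives 56, which is G♯3.
(Equivalently spelled A♭3.)

G♯3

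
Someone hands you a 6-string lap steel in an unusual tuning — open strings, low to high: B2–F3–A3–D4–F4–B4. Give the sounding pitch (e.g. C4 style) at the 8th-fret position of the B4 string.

G5

B4 is MIDI 71. Adding 8 gives 79, which is G5.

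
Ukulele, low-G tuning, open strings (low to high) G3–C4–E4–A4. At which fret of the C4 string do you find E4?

4

E4 is 4 semitones above the open C4 (C–C#–D–D#–E), so it sits at fret 4.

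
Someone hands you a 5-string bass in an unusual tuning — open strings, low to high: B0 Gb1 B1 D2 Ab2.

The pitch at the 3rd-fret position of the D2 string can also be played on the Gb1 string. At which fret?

Fret 3 on D2 is MIDI 38 + 3 = 41 (F2). On the Gb1 string (open MIDI 30), that pitch is 41 − 30 = fret 11.

11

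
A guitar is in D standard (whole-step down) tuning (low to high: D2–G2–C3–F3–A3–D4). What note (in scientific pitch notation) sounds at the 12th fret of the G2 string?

G3

Each fret is one semitone, so G2 + 12 = G3.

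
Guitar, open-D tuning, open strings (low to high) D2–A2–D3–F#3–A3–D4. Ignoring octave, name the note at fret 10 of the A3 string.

G

Each fret is one semitone, so A3 + 10 = G.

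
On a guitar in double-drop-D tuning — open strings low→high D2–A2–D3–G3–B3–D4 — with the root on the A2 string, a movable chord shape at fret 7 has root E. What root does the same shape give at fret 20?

F

Moving from fret 7 to fret 20 shifts the root by 13 semitones.
E up 13 semitones is F.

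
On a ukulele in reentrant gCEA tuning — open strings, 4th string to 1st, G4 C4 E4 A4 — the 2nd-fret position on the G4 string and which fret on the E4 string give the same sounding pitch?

G4 at fret 2 is G4 + 2 semitones = A4.
The open E4 string is 3 semitones below the open G4, so the same pitch on the E4 string lies at fret 2 + 3 = 5.

5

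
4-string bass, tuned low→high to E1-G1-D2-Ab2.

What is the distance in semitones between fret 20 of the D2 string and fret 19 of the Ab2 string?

D2 at fret 20 → Bb3 (MIDI 58); Ab2 at fret 19 → Eb4 (MIDI 63).
58 − 63 = -5, so the two pitches are 5 semitones apart, with Eb4 the higher.

5 semitones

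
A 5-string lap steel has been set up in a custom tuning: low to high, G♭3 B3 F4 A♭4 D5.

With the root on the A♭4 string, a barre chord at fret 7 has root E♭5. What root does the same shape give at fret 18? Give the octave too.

Moving from fret 7 to fret 18 shifts the root by 11 semitones.
E♭5 up 11 semitones is D6.

D6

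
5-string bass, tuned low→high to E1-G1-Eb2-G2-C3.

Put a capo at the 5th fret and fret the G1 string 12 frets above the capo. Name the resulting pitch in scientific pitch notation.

C3

The capo raises the open G1 by 5 semitones to C2; fretting 12 more gives G1 + 5 + 12 = G1 + 17 semitones = C3.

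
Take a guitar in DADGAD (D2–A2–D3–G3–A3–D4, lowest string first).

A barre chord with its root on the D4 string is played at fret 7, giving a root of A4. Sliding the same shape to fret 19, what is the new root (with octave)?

Moving from fret 7 to fret 19 shifts the root by 12 semitones.
A4 up 12 semitones is A5.

A5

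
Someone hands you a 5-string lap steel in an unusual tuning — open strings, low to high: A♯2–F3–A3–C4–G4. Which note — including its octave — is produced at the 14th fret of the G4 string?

A5

G4 is MIDI 67. Adding 14 gives 81, which is A5.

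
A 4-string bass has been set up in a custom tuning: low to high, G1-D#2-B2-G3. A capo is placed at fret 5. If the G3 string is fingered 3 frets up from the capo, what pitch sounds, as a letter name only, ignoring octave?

D#

The capo raises the open G3 by 5 semitones to C4; fretting 3 more gives G3 + 5 + 3 = G3 + 8 semitones, landing on D#.
(Also written Eb.)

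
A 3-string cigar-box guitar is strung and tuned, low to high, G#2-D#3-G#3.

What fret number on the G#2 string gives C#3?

5

C#3 is 5 semitones above the open G#2 (G#–A–A#–B–C–C#), so it sits at fret 5.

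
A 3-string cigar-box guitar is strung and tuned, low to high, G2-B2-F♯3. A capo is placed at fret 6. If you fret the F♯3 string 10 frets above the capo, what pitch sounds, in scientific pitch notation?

The capo raises the open F♯3 by 6 semitones to C4; fretting 10 more gives F♯3 + 6 + 10 = F♯3 + 16 semitones = A♯4.
(Also written B♭.)

A♯4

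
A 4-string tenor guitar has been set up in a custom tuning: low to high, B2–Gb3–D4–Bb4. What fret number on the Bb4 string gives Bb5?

12

Bb5 is 12 semitones above the open Bb4 (Bb–B–C–Db–…–Ab–A–Bb), so it sits at fret 12.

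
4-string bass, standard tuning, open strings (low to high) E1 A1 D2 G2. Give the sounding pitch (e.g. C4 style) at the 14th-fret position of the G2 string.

G2 is MIDI 43. Adding 14 gives 57, which is A3.

A3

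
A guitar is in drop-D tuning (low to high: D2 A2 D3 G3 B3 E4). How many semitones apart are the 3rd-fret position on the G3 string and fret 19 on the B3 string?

20 semitones

G3 at fret 3 → A#3 (MIDI 58); B3 at fret 19 → F#5 (MIDI 78).
58 − 78 = -20, so the two pitches are 20 semitones apart, with F#5 the higher.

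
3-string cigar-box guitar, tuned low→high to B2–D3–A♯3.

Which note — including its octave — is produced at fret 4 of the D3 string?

F♯3

The open D3 string plus 4 semitones: D–D#–E–F–F#.
No B→C boundary is crossed, so the octave stays at 3.
(Equivalently spelled G♭3.)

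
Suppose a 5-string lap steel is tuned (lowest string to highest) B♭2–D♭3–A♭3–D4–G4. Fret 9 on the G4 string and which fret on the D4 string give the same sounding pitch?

G4 at fret 9 is G4 + 9 semitones = E5.
The open D4 string is 5 semitones below the open G4, so the same pitch on the D4 string lies at fret 9 + 5 = 14.

14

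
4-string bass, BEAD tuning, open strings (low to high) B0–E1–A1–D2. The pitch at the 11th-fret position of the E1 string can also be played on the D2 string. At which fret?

1

Fret 11 on E1 is MIDI 28 + 11 = 39 (D♯2). On the D2 string (open MIDI 38), that pitch is 39 − 38 = fret 1.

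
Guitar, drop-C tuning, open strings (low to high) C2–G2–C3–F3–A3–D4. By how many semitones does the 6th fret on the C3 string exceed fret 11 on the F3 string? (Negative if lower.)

-10 semitones

C3 at fret 6 → F#3 (MIDI 54); F3 at fret 11 → E4 (MIDI 64).
54 − 64 = -10, so the two pitches are 10 semitones apart.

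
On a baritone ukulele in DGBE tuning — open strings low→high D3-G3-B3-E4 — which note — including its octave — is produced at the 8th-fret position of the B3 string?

The open B3 string plus 8 semitones: B–C–C#–D–D#–E–F–F#–G.
The walk passes from B into C once, so the octave number goes from 3 to 4.

G4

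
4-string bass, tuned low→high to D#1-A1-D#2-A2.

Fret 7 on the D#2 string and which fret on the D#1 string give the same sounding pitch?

19

D#2 at fret 7 is D#2 + 7 semitones = A#2.
The open D#1 string is 12 semitones below the open D#2, so the same pitch on the D#1 string lies at fret 7 + 12 = 19.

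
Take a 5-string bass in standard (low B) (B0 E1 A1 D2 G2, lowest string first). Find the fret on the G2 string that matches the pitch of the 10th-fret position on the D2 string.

5

D2 at fret 10 is D2 + 10 semitones = C3.
The open G2 string is 5 semitones above the open D2, so the same pitch on the G2 string lies at fret 10 − 5 = 5.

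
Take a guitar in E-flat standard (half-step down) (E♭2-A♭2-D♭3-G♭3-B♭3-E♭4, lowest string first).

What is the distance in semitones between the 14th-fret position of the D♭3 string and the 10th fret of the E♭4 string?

10 semitones

D♭3 at fret 14 → E♭4 (MIDI 63); E♭4 at fret 10 → D♭5 (MIDI 73).
63 − 73 = -10, so the two pitches are 10 semitones apart, with D♭5 the higher.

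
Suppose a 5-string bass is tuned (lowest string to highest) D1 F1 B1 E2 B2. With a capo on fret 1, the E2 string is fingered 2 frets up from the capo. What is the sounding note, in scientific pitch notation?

The capo raises the open E2 by 1 semitone to F2; fretting 2 more gives E2 + 1 + 2 = E2 + 3 semitones = G2.

G2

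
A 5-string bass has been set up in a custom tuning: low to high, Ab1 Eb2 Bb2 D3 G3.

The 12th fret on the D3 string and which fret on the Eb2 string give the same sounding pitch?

23

Fret 12 on D3 is MIDI 50 + 12 = 62 (D4). On the Eb2 string (open MIDI 39), that pitch is 62 − 39 = fret 23.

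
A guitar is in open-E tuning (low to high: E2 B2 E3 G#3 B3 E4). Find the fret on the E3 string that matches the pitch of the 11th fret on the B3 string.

B3 at fret 11 is B3 + 11 semitones = A#4.
The open E3 string is 7 semitones below the open B3, so the same pitch on the E3 string lies at fret 11 + 7 = 18.

18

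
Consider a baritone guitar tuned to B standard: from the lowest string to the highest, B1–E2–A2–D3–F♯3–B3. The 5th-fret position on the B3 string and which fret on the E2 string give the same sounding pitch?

24

Fret 5 on B3 is MIDI 59 + 5 = 64 (E4). On the E2 string (open MIDI 40), that pitch is 64 − 40 = fret 24.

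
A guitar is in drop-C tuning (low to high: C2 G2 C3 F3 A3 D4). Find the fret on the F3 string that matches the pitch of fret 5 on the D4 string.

D4 at fret 5 is D4 + 5 semitones = G4.
The open F3 string is 9 semitones below the open D4, so the same pitch on the F3 string lies at fret 5 + 9 = 14.

14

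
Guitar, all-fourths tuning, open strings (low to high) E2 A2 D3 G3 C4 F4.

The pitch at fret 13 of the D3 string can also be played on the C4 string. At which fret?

D3 at fret 13 is D3 + 13 semitones = D#4.
The open C4 string is 10 semitones above the open D3, so the same pitch on the C4 string lies at fret 13 − 10 = 3.

3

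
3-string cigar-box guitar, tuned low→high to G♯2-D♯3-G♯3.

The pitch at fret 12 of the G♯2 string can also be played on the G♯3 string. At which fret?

G♯2 at fret 12 is G♯2 + 12 semitones = G♯3.
The open G♯3 string is 12 semitones above the open G♯2, so the same pitch on the G♯3 string lies at fret 12 − 12 = 0.

0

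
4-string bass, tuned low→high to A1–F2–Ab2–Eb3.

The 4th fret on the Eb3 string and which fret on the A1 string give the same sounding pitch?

22

Eb3 at fret 4 is Eb3 + 4 semitones = G3.
The open A1 string is 18 semitones below the open Eb3, so the same pitch on the A1 string lies at fret 4 + 18 = 22.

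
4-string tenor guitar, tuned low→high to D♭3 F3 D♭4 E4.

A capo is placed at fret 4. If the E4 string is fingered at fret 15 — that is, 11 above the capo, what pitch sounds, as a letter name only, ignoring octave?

G

The capo raises the open E4 by 4 semitones to A♭4; fretting 11 more gives E4 + 4 + 11 = E4 + 15 semitones, landing on G.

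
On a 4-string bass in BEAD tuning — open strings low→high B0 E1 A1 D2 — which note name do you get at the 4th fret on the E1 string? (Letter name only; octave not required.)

G♯

The open E1 string plus 4 semitones: E–F–F#–G–G#.
(Equivalently spelled A♭.)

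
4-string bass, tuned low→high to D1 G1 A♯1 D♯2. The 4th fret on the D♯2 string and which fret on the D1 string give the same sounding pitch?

17

D♯2 at fret 4 is D♯2 + 4 semitones = G2.
The open D1 string is 13 semitones below the open D♯2, so the same pitch on the D1 string lies at fret 4 + 13 = 17.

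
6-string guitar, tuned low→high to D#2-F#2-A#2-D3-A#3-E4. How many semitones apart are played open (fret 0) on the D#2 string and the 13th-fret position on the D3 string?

24 semitones

D#2 at fret 0 → D#2 (MIDI 39); D3 at fret 13 → D#4 (MIDI 63).
39 − 63 = -24, so the two pitches are 24 semitones apart, with D#4 the higher.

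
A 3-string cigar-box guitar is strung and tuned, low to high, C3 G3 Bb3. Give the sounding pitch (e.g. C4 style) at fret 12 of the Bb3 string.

Each fret is one semitone, so Bb3 + 12 = Bb4.

Bb4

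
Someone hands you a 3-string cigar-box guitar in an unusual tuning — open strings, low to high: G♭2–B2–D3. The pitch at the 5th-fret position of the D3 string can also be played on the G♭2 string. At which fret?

Fret 5 on D3 is MIDI 50 + 5 = 55 (G3). On the G♭2 string (open MIDI 42), that pitch is 55 − 42 = fret 13.

13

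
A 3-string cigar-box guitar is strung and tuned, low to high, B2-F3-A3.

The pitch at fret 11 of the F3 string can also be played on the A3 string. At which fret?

F3 at fret 11 is F3 + 11 semitones = E4.
The open A3 string is 4 semitones above the open F3, so the same pitch on the A3 string lies at fret 11 − 4 = 7.

7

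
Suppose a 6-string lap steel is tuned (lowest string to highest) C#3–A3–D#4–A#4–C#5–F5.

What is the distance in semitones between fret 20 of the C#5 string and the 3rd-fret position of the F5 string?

C#5 at fret 20 → A6 (MIDI 93); F5 at fret 3 → G#5 (MIDI 80).
93 − 80 = 13, so the two pitches are 13 semitones apart, with A6 the higher.

13 semitones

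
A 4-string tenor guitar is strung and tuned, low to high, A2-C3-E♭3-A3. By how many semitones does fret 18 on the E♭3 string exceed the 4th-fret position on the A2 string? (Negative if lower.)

20 semitones

E♭3 at fret 18 → A4 (MIDI 69); A2 at fret 4 → D♭3 (MIDI 49).
69 − 49 = 20, so the two pitches are 20 semitones apart.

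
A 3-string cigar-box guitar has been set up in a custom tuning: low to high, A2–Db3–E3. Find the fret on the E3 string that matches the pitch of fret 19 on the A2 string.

12

A2 at fret 19 is A2 + 19 semitones = E4.
The open E3 string is 7 semitones above the open A2, so the same pitch on the E3 string lies at fret 19 − 7 = 12.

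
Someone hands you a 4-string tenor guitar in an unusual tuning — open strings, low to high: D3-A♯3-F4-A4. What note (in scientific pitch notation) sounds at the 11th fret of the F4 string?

F4 is MIDI 65. Adding 11 gives 76, which is E5.

E5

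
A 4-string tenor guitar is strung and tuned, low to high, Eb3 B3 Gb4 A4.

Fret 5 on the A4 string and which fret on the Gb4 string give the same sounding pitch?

8

A4 at fret 5 is A4 + 5 semitones = D5.
The open Gb4 string is 3 semitones below the open A4, so the same pitch on the Gb4 string lies at fret 5 + 3 = 8.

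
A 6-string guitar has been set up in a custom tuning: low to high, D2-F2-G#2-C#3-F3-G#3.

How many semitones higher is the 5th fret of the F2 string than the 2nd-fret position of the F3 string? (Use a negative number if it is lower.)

-9 semitones

F2 at fret 5 → A#2 (MIDI 46); F3 at fret 2 → G3 (MIDI 55).
46 − 55 = -9, so the two pitches are 9 semitones apart.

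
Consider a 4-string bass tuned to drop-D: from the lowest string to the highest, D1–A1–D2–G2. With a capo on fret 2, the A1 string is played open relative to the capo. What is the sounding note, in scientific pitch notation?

B1

The capo raises the open A1 by 2 semitones to B1; fretting 0 more gives A1 + 2 + 0 = A1 + 2 semitones = B1.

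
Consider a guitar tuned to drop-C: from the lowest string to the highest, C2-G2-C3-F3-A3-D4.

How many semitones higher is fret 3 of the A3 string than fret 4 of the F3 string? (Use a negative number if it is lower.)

A3 at fret 3 → C4 (MIDI 60); F3 at fret 4 → A3 (MIDI 57).
60 − 57 = 3, so the two pitches are 3 semitones apart.

3 semitones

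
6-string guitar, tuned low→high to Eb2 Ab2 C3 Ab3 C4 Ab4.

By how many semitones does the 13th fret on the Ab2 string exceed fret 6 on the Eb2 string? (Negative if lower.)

Ab2 at fret 13 → A3 (MIDI 57); Eb2 at fret 6 → A2 (MIDI 45).
57 − 45 = 12, so the two pitches are 12 semitones apart.

12 semitones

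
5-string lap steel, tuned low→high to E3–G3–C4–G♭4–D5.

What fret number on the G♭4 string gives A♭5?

14

A♭5 is 14 semitones above the open G♭4 (Gb–G–Ab–A–…–Gb–G–Ab), so it sits at fret 14.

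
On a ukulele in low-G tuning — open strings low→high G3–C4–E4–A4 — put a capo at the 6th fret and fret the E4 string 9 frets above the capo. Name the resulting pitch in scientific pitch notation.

G5

The capo raises the open E4 by 6 semitones to A♯4; fretting 9 more gives E4 + 6 + 9 = E4 + 15 semitones = G5.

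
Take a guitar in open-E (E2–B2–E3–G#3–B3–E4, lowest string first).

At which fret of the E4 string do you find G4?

3

G4 is 3 semitones above the open E4 (E–F–F#–G), so it sits at fret 3.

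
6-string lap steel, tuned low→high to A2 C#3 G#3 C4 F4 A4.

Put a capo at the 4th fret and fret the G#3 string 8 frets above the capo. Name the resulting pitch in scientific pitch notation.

G#4

The capo raises the open G#3 by 4 semitones to C4; fretting 8 more gives G#3 + 4 + 8 = G#3 + 12 semitones = G#4.
(Also written Ab.)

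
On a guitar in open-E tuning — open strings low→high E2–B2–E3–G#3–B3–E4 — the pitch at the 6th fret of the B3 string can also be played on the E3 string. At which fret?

B3 at fret 6 is B3 + 6 semitones = F4.
The open E3 string is 7 semitones below the open B3, so the same pitch on the E3 string lies at fret 6 + 7 = 13.

13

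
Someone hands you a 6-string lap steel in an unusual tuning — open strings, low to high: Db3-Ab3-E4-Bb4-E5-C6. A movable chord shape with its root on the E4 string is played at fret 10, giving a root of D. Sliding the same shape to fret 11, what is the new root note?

Moving from fret 10 to fret 11 shifts the root by 1 semitone.
D up 1 semitone is Eb.

Eb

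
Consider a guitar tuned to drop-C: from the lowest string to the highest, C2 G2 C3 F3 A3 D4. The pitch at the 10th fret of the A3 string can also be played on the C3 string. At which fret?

19

A3 at fret 10 is A3 + 10 semitones = G4.
The open C3 string is 9 semitones below the open A3, so the same pitch on the C3 string lies at fret 10 + 9 = 19.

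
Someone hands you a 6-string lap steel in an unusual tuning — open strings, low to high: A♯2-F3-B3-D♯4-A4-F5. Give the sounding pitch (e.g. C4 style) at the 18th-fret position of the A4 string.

D♯6

Each fret is one semitone, so A4 + 18 = D♯6.
(Equivalently spelled E♭6.)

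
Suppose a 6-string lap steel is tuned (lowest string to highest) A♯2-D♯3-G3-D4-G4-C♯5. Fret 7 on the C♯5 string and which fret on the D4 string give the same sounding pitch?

18

C♯5 at fret 7 is C♯5 + 7 semitones = G♯5.
The open D4 string is 11 semitones below the open C♯5, so the same pitch on the D4 string lies at fret 7 + 11 = 18.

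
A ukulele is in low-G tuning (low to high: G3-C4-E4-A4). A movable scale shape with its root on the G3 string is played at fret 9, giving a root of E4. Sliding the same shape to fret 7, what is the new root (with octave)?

D4

Moving from fret 9 to fret 7 shifts the root by -2 semitones.
E4 down 2 semitones is D4.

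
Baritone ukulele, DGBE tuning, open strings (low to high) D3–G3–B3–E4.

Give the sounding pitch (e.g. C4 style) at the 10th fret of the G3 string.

The open G3 string plus 10 semitones: G–G#–A–A#–…–D#–E–F.
The walk passes from B into C once, so the octave number goes from 3 to 4.

F4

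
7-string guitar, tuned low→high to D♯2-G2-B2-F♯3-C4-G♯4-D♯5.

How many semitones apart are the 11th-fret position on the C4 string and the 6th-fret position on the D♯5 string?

10 semitones

C4 at fret 11 → B4 (MIDI 71); D♯5 at fret 6 → A5 (MIDI 81).
71 − 81 = -10, so the two pitches are 10 semitones apart, with A5 the higher.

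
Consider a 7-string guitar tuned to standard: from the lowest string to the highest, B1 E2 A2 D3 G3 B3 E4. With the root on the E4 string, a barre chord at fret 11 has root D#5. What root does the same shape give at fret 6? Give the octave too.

A#4

Moving from fret 11 to fret 6 shifts the root by -5 semitones.
D#5 down 5 semitones is A#4.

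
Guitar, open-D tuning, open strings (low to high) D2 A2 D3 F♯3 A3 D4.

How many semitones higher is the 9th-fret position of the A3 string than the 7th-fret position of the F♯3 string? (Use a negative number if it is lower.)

A3 at fret 9 → F♯4 (MIDI 66); F♯3 at fret 7 → C♯4 (MIDI 61).
66 − 61 = 5, so the two pitches are 5 semitones apart.

5 semitones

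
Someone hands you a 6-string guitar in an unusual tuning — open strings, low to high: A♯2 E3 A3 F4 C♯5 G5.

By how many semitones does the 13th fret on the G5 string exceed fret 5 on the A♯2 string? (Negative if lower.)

G5 at fret 13 → G♯6 (MIDI 92); A♯2 at fret 5 → D♯3 (MIDI 51).
92 − 51 = 41, so the two pitches are 41 semitones apart.

41 semitones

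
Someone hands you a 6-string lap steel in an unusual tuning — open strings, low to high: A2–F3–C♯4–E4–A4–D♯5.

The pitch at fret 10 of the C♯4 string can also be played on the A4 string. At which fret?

C♯4 at fret 10 is C♯4 + 10 semitones = B4.
The open A4 string is 8 semitones above the open C♯4, so the same pitch on the A4 string lies at fret 10 − 8 = 2.

2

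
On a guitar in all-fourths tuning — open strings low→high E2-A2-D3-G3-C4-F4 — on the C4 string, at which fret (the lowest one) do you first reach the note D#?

From C4, count semitones up the chromatic scale until reaching D#: C–C#–D–D# — 3 steps.

3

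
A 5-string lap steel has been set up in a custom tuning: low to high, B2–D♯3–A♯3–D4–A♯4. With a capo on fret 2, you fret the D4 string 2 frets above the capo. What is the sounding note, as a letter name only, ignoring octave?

The capo raises the open D4 by 2 semitones to E4; fretting 2 more gives D4 + 2 + 2 = D4 + 4 semitones, landing on F♯.

F♯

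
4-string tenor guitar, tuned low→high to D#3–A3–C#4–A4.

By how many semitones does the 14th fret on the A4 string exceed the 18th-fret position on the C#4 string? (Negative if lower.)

4 semitones

A4 at fret 14 → B5 (MIDI 83); C#4 at fret 18 → G5 (MIDI 79).
83 − 79 = 4, so the two pitches are 4 semitones apart.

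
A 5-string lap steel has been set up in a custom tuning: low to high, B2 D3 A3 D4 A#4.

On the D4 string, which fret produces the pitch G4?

5

G4 is 5 semitones above the open D4 (D–D#–E–F–F#–G), so it sits at fret 5.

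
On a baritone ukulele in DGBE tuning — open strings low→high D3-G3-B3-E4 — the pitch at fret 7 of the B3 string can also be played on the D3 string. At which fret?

16

B3 at fret 7 is B3 + 7 semitones = F#4.
The open D3 string is 9 semitones below the open B3, so the same pitch on the D3 string lies at fret 7 + 9 = 16.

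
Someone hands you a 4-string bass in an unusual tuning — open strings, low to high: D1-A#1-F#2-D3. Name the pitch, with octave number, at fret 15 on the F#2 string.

A3

Each fret is one semitone, so F#2 + 15 = A3.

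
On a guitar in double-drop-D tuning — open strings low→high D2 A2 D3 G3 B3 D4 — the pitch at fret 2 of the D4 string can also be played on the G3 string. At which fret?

9

Fret 2 on D4 is MIDI 62 + 2 = 64 (E4). On the G3 string (open MIDI 55), that pitch is 64 − 55 = fret 9.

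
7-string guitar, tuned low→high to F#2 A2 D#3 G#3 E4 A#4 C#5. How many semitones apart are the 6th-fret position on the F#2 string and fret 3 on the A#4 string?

25 semitones

F#2 at fret 6 → C3 (MIDI 48); A#4 at fret 3 → C#5 (MIDI 73).
48 − 73 = -25, so the two pitches are 25 semitones apart, with C#5 the higher.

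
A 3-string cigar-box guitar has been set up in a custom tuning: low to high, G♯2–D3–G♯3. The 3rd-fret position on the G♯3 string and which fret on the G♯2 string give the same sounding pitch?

Fret 3 on G♯3 is MIDI 56 + 3 = 59 (B3). On the G♯2 string (open MIDI 44), that pitch is 59 − 44 = fret 15.

15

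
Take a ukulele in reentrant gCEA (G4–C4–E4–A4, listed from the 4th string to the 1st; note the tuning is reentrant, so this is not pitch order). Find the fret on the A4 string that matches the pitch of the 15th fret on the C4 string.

C4 at fret 15 is C4 + 15 semitones = D♯5.
The open A4 string is 9 semitones above the open C4, so the same pitch on the A4 string lies at fret 15 − 9 = 6.

6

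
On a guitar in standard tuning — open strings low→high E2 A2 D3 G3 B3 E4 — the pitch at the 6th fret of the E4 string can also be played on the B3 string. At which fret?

Fret 6 on E4 is MIDI 64 + 6 = 70 (A#4). On the B3 string (open MIDI 59), that pitch is 70 − 59 = fret 11.

11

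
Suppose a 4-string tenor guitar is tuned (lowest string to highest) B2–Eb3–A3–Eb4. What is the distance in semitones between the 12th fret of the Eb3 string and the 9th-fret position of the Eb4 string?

Eb3 at fret 12 → Eb4 (MIDI 63); Eb4 at fret 9 → C5 (MIDI 72).
63 − 72 = -9, so the two pitches are 9 semitones apart, with C5 the higher.

9 semitones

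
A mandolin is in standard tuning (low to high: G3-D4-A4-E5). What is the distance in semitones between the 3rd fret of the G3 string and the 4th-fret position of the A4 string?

15 semitones

G3 at fret 3 → A♯3 (MIDI 58); A4 at fret 4 → C♯5 (MIDI 73).
58 − 73 = -15, so the two pitches are 15 semitones apart, with C♯5 the higher.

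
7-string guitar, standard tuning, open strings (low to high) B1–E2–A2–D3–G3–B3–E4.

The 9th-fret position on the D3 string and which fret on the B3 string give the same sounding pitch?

D3 at fret 9 is D3 + 9 semitones = B3.
The open B3 string is 9 semitones above the open D3, so the same pitch on the B3 string lies at fret 9 − 9 = 0.

0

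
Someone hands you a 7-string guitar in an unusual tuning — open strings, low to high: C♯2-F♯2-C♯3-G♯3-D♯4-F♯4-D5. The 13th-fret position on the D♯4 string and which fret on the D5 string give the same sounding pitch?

D♯4 at fret 13 is D♯4 + 13 semitones = E5.
The open D5 string is 11 semitones above the open D♯4, so the same pitch on the D5 string lies at fret 13 − 11 = 2.

2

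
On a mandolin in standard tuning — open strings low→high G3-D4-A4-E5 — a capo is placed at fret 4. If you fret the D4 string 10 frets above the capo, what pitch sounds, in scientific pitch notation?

The capo raises the open D4 by 4 semitones to F#4; fretting 10 more gives D4 + 4 + 10 = D4 + 14 semitones = E5.

E5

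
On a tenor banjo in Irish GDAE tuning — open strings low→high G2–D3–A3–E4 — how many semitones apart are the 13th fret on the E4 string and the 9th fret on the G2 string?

E4 at fret 13 → F5 (MIDI 77); G2 at fret 9 → E3 (MIDI 52).
77 − 52 = 25, so the two pitches are 25 semitones apart, with F5 the higher.

25 semitones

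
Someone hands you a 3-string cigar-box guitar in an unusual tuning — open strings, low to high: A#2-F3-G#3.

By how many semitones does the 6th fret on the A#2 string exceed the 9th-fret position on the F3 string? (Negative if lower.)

A#2 at fret 6 → E3 (MIDI 52); F3 at fret 9 → D4 (MIDI 62).
52 − 62 = -10, so the two pitches are 10 semitones apart.

-10 semitones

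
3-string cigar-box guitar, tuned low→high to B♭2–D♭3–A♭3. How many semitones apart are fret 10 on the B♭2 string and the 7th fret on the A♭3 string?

7 semitones

B♭2 at fret 10 → A♭3 (MIDI 56); A♭3 at fret 7 → E♭4 (MIDI 63).
56 − 63 = -7, so the two pitches are 7 semitones apart, with E♭4 the higher.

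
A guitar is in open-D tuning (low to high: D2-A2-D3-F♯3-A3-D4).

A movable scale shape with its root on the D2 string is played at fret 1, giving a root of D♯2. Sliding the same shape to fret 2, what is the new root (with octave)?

E2

Moving from fret 1 to fret 2 shifts the root by 1 semitone.
D♯2 up 1 semitone is E2.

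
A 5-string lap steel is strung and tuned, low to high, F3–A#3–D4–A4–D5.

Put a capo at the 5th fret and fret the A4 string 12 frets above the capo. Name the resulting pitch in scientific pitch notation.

The capo raises the open A4 by 5 semitones to D5; fretting 12 more gives A4 + 5 + 12 = A4 + 17 semitones = D6.

D6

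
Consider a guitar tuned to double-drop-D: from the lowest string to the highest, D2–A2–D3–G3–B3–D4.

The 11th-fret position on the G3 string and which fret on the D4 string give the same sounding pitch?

G3 at fret 11 is G3 + 11 semitones = F♯4.
The open D4 string is 7 semitones above the open G3, so the same pitch on the D4 string lies at fret 11 − 7 = 4.

4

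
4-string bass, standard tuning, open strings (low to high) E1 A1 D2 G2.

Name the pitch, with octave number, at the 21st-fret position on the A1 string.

Each fret is one semitone, so A1 + 21 = F#3.
(Equivalently spelled Gb3.)

F#3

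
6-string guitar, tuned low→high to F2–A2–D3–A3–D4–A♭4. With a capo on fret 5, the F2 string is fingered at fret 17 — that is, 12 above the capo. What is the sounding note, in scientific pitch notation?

The capo raises the open F2 by 5 semitones to B♭2; fretting 12 more gives F2 + 5 + 12 = F2 + 17 semitones = B♭3.
(Also written A♯.)

B♭3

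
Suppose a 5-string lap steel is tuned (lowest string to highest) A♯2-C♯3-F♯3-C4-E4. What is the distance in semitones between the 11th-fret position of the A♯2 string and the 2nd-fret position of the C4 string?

5 semitones

A♯2 at fret 11 → A3 (MIDI 57); C4 at fret 2 → D4 (MIDI 62).
57 − 62 = -5, so the two pitches are 5 semitones apart, with D4 the higher.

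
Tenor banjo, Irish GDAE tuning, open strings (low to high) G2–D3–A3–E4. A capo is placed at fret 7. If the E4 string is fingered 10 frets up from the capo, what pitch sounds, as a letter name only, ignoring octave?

The capo raises the open E4 by 7 semitones to B4; fretting 10 more gives E4 + 7 + 10 = E4 + 17 semitones, landing on A.

A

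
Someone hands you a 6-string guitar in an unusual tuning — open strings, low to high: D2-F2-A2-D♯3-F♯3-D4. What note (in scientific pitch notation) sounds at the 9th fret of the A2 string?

The open A2 string plus 9 semitones: A–A#–B–C–C#–D–D#–E–F–F#.
The walk passes from B into C once, so the octave number goes from 2 to 3.

F♯3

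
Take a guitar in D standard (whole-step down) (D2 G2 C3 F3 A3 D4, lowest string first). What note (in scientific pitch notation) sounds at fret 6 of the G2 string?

The open G2 string plus 6 semitones: G–G#–A–A#–B–C–C#.
The walk passes from B into C once, so the octave number goes from 2 to 3.

C#3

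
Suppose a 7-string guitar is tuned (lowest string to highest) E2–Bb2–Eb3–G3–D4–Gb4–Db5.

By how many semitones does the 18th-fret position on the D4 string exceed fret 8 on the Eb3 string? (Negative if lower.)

21 semitones

D4 at fret 18 → Ab5 (MIDI 80); Eb3 at fret 8 → B3 (MIDI 59).
80 − 59 = 21, so the two pitches are 21 semitones apart.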